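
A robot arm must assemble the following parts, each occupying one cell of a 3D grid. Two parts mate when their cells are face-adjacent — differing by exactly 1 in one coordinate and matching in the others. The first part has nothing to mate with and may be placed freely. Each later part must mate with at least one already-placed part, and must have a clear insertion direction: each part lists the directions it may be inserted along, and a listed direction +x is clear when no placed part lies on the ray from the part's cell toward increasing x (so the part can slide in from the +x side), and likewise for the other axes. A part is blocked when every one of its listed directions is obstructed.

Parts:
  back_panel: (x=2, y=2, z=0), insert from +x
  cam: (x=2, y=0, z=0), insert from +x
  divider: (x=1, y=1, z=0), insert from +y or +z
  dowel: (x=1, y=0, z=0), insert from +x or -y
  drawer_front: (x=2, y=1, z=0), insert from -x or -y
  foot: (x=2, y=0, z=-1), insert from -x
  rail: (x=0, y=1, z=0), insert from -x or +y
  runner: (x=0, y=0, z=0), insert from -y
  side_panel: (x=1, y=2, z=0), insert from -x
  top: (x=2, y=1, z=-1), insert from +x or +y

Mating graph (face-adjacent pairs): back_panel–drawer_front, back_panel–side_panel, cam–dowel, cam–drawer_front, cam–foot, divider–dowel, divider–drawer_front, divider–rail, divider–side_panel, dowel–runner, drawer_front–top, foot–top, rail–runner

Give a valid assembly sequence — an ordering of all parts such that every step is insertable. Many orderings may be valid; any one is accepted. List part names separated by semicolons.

1. back_panel@(2, 2, 0) [+x clear] — {back_panel}
2. side_panel@(1, 2, 0) [-x clear] — {back_panel, side_panel}
3. divider@(1, 1, 0) [+z clear] — {back_panel, divider, side_panel}
4. rail@(0, 1, 0) [-x clear] — {back_panel, divider, rail, side_panel}
5. runner@(0, 0, 0) [-y clear] — {back_panel, divider, rail, runner, side_panel}
6. dowel@(1, 0, 0) [+x clear] — {back_panel, divider, dowel, rail, runner, side_panel}
7. drawer_front@(2, 1, 0) [-y clear] — {back_panel, divider, dowel, drawer_front, rail, runner, side_panel}
8. cam@(2, 0, 0) [+x clear] — {back_panel, cam, divider, dowel, drawer_front, rail, runner, side_panel}
9. foot@(2, 0, -1) [-x clear] — {back_panel, cam, divider, dowel, drawer_front, foot, rail, runner, side_panel}
10. top@(2, 1, -1) [+x clear] — {back_panel, cam, divider, dowel, drawer_front, foot, rail, runner, side_panel, top}

back_panel; side_panel; divider; rail; runner; dowel; drawer_front; cam; foot; top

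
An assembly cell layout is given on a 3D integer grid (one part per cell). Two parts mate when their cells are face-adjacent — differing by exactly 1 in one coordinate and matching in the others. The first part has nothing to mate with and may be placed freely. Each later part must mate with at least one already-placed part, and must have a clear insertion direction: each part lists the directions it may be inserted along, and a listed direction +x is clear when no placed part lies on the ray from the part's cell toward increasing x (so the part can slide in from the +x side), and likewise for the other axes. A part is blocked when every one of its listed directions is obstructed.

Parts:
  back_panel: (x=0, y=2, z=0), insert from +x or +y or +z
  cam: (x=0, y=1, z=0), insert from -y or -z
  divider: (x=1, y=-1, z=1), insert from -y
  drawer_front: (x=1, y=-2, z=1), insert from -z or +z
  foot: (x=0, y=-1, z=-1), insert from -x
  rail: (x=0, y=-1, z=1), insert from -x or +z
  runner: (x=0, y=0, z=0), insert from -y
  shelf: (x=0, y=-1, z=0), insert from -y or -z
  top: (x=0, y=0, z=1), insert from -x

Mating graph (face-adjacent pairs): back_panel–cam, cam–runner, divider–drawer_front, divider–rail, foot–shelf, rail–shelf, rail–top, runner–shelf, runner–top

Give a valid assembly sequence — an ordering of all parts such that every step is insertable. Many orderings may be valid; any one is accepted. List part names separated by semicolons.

1. cam@(0, 1, 0) [-y clear] — {cam}
2. runner@(0, 0, 0) [-y clear] — {cam, runner}
3. shelf@(0, -1, 0) [-y clear] — {cam, runner, shelf}
4. rail@(0, -1, 1) [-x clear] — {cam, rail, runner, shelf}
5. top@(0, 0, 1) [-x clear] — {cam, rail, runner, shelf, top}
6. divider@(1, -1, 1) [-y clear] — {cam, divider, rail, runner, shelf, top}
7. drawer_front@(1, -2, 1) [-z clear] — {cam, divider, drawer_front, rail, runner, shelf, top}
8. foot@(0, -1, -1) [-x clear] — {cam, divider, drawer_front, foot, rail, runner, shelf, top}
9. back_panel@(0, 2, 0) [+x clear] — {back_panel, cam, divider, drawer_front, foot, rail, runner, shelf, top}

cam; runner; shelf; rail; top; divider; drawer_front; foot; back_panel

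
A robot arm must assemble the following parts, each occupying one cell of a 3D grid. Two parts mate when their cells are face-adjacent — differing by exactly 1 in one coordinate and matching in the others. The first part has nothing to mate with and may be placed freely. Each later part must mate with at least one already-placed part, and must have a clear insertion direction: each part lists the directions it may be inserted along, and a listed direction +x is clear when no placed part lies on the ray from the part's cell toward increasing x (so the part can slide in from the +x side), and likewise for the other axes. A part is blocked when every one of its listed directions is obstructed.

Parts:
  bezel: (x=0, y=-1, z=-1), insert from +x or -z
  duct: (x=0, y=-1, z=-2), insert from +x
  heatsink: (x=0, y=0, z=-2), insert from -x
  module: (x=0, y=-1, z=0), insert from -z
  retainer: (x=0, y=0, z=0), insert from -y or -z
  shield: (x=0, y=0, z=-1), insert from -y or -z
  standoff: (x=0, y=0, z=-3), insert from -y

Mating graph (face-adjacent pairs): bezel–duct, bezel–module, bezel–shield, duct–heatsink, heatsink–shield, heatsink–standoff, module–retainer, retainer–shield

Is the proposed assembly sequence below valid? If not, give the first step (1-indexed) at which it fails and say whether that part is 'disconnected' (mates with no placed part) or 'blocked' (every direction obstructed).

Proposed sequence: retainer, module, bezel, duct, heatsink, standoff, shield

Invalid at step 7 (blocked)

1. retainer@(0, 0, 0) [-y clear] — {retainer}
2. module@(0, -1, 0) [-z clear] — {module, retainer}
3. bezel@(0, -1, -1) [+x clear] — {bezel, module, retainer}
4. duct@(0, -1, -2) [+x clear] — {bezel, duct, module, retainer}
5. heatsink@(0, 0, -2) [-x clear] — {bezel, duct, heatsink, module, retainer}
6. standoff@(0, 0, -3) [-y clear] — {bezel, duct, heatsink, module, retainer, standoff}
7. shield@(0, 0, -1) — -y/-z all obstructed ⇒ blocked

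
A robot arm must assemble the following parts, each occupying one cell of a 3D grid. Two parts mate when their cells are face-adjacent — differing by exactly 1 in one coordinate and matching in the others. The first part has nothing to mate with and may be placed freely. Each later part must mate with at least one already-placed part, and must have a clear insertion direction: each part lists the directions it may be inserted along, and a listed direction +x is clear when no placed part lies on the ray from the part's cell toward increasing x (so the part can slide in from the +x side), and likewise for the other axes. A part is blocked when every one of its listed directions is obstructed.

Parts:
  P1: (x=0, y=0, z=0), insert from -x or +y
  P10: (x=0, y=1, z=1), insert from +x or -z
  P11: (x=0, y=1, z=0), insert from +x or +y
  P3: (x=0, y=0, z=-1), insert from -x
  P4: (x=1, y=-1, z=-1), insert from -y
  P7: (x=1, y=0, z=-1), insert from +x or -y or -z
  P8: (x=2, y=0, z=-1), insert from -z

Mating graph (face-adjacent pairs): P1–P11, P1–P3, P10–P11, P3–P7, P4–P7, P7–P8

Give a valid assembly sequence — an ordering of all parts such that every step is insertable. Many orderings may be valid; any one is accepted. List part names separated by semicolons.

P4; P7; P8; P3; P1; P11; P10

1. P4@(1, -1, -1) [-y clear] — {P4}
2. P7@(1, 0, -1) [+x clear] — {P4, P7}
3. P8@(2, 0, -1) [-z clear] — {P4, P7, P8}
4. P3@(0, 0, -1) [-x clear] — {P3, P4, P7, P8}
5. P1@(0, 0, 0) [-x clear] — {P1, P3, P4, P7, P8}
6. P11@(0, 1, 0) [+x clear] — {P1, P11, P3, P4, P7, P8}
7. P10@(0, 1, 1) [+x clear] — {P1, P10, P11, P3, P4, P7, P8}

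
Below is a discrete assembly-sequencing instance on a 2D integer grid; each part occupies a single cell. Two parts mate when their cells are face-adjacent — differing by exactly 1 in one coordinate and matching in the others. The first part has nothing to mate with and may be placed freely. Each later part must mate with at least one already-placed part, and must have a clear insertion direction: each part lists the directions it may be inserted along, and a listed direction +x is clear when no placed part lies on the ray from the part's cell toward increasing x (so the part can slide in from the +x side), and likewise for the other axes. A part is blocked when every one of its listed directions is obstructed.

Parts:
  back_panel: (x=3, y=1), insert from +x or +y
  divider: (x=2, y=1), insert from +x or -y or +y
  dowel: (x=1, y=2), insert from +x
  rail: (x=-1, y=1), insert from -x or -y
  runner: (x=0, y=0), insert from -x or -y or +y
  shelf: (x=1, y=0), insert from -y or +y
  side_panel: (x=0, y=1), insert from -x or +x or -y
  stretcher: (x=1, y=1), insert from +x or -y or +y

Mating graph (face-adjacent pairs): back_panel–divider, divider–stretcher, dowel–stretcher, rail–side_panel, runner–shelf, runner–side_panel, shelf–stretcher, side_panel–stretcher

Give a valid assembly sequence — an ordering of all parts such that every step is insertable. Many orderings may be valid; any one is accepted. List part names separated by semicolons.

shelf; stretcher; divider; dowel; back_panel; side_panel; rail; runner

1. shelf@(1, 0) [-y clear] — {shelf}
2. stretcher@(1, 1) [+x clear] — {shelf, stretcher}
3. divider@(2, 1) [+x clear] — {divider, shelf, stretcher}
4. dowel@(1, 2) [+x clear] — {divider, dowel, shelf, stretcher}
5. back_panel@(3, 1) [+x clear] — {back_panel, divider, dowel, shelf, stretcher}
6. side_panel@(0, 1) [-x clear] — {back_panel, divider, dowel, shelf, side_panel, stretcher}
7. rail@(-1, 1) [-x clear] — {back_panel, divider, dowel, rail, shelf, side_panel, stretcher}
8. runner@(0, 0) [-x clear] — {back_panel, divider, dowel, rail, runner, shelf, side_panel, stretcher}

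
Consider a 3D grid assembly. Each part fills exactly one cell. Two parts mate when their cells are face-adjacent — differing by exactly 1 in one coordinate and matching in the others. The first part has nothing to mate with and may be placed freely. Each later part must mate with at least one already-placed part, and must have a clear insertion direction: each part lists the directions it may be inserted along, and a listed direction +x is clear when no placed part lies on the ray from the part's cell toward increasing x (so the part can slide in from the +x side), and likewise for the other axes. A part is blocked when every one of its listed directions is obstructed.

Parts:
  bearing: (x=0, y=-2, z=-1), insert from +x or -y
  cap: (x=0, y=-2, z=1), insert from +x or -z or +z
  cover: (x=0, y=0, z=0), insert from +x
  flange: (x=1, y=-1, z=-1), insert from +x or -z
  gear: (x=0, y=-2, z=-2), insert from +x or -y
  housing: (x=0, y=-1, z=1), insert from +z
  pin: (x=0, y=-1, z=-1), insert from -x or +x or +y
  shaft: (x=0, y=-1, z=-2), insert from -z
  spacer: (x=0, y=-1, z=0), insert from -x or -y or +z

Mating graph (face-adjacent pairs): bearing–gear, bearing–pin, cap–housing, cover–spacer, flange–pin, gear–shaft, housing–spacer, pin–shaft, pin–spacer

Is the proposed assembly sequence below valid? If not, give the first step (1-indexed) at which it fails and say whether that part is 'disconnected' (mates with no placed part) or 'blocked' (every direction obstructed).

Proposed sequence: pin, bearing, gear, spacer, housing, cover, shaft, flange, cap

Valid

1. pin@(0, -1, -1) [-x clear] — {pin}
2. bearing@(0, -2, -1) [+x clear] — {bearing, pin}
3. gear@(0, -2, -2) [+x clear] — {bearing, gear, pin}
4. spacer@(0, -1, 0) [-x clear] — {bearing, gear, pin, spacer}
5. housing@(0, -1, 1) [+z clear] — {bearing, gear, housing, pin, spacer}
6. cover@(0, 0, 0) [+x clear] — {bearing, cover, gear, housing, pin, spacer}
7. shaft@(0, -1, -2) [-z clear] — {bearing, cover, gear, housing, pin, shaft, spacer}
8. flange@(1, -1, -1) [+x clear] — {bearing, cover, flange, gear, housing, pin, shaft, spacer}
9. cap@(0, -2, 1) [+x clear] — {bearing, cap, cover, flange, gear, housing, pin, shaft, spacer}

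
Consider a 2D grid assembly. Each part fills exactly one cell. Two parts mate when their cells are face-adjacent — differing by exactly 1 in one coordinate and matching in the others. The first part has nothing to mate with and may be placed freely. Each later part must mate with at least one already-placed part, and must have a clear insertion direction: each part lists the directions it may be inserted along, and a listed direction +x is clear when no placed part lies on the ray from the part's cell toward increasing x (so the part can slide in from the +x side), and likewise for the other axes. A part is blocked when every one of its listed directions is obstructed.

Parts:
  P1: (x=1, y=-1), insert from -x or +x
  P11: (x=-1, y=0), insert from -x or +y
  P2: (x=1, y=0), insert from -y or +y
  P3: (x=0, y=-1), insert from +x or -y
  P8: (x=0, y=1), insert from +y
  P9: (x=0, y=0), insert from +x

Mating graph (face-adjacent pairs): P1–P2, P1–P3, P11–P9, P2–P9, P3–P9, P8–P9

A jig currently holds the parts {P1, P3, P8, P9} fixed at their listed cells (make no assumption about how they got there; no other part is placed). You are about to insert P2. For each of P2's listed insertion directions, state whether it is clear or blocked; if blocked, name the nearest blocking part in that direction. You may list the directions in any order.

-y: nearest on ray is P1@(1, -1) ⇒ blocked
+y: ray from P2(1, 0) has no placed part ⇒ clear

+y: clear; -y: blocked by P1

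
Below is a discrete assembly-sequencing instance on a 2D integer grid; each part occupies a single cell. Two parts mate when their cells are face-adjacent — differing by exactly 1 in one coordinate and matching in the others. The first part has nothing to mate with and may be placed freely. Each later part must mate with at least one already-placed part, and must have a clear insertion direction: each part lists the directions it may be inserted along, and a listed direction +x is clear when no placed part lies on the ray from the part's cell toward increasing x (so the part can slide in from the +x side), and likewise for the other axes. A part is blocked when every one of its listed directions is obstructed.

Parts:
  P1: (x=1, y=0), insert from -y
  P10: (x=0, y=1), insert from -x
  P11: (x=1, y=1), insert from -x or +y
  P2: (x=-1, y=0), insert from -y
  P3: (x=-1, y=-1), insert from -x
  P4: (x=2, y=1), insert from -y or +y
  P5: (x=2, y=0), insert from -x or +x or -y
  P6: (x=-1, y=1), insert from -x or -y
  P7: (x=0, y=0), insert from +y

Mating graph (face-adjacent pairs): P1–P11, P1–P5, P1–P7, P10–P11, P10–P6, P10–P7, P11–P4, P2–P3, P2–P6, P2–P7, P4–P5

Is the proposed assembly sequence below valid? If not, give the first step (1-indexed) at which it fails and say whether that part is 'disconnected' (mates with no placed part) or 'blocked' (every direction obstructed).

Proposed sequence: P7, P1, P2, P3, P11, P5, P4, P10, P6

Valid

1. P7@(0, 0) [+y clear] — {P7}
2. P1@(1, 0) [-y clear] — {P1, P7}
3. P2@(-1, 0) [-y clear] — {P1, P2, P7}
4. P3@(-1, -1) [-x clear] — {P1, P2, P3, P7}
5. P11@(1, 1) [-x clear] — {P1, P11, P2, P3, P7}
6. P5@(2, 0) [+x clear] — {P1, P11, P2, P3, P5, P7}
7. P4@(2, 1) [+y clear] — {P1, P11, P2, P3, P4, P5, P7}
8. P10@(0, 1) [-x clear] — {P1, P10, P11, P2, P3, P4, P5, P7}
9. P6@(-1, 1) [-x clear] — {P1, P10, P11, P2, P3, P4, P5, P6, P7}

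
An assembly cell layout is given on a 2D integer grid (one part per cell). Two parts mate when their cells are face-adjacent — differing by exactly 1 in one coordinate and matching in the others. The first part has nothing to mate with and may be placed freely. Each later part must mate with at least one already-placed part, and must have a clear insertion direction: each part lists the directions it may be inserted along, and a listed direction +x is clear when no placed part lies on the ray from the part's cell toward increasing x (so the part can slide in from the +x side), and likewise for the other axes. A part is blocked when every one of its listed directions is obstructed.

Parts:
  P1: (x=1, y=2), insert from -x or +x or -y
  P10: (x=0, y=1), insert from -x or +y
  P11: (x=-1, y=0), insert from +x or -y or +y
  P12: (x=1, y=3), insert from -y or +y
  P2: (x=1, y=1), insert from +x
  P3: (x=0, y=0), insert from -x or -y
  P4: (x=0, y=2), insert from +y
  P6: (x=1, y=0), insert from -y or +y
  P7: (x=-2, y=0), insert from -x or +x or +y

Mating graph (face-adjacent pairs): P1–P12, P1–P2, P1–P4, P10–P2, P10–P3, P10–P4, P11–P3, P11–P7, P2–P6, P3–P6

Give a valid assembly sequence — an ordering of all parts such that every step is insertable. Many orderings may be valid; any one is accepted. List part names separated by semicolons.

1. P7@(-2, 0) [-x clear] — {P7}
2. P11@(-1, 0) [+x clear] — {P11, P7}
3. P3@(0, 0) [-y clear] — {P11, P3, P7}
4. P6@(1, 0) [-y clear] — {P11, P3, P6, P7}
5. P10@(0, 1) [-x clear] — {P10, P11, P3, P6, P7}
6. P4@(0, 2) [+y clear] — {P10, P11, P3, P4, P6, P7}
7. P1@(1, 2) [+x clear] — {P1, P10, P11, P3, P4, P6, P7}
8. P2@(1, 1) [+x clear] — {P1, P10, P11, P2, P3, P4, P6, P7}
9. P12@(1, 3) [+y clear] — {P1, P10, P11, P12, P2, P3, P4, P6, P7}

P7; P11; P3; P6; P10; P4; P1; P2; P12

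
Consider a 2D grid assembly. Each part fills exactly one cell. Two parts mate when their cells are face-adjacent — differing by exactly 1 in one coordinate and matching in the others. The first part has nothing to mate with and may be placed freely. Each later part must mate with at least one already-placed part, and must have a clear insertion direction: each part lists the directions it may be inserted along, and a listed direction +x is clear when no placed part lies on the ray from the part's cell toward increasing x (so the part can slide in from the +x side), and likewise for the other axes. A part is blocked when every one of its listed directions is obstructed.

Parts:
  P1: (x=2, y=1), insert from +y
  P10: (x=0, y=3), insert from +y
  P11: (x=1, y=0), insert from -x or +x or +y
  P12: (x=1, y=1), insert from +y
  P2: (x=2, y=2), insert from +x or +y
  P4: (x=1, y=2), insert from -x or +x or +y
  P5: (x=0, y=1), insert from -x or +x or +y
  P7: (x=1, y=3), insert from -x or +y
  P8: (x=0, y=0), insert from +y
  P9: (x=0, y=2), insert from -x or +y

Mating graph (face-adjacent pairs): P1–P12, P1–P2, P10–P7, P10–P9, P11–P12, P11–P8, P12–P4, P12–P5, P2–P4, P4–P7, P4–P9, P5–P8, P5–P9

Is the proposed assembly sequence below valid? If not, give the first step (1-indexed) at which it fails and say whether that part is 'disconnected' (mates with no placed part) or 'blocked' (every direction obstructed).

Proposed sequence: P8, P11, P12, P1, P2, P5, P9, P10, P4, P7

Valid

1. P8@(0, 0) [+y clear] — {P8}
2. P11@(1, 0) [+x clear] — {P11, P8}
3. P12@(1, 1) [+y clear] — {P11, P12, P8}
4. P1@(2, 1) [+y clear] — {P1, P11, P12, P8}
5. P2@(2, 2) [+x clear] — {P1, P11, P12, P2, P8}
6. P5@(0, 1) [-x clear] — {P1, P11, P12, P2, P5, P8}
7. P9@(0, 2) [-x clear] — {P1, P11, P12, P2, P5, P8, P9}
8. P10@(0, 3) [+y clear] — {P1, P10, P11, P12, P2, P5, P8, P9}
9. P4@(1, 2) [+y clear] — {P1, P10, P11, P12, P2, P4, P5, P8, P9}
10. P7@(1, 3) [+y clear] — {P1, P10, P11, P12, P2, P4, P5, P7, P8, P9}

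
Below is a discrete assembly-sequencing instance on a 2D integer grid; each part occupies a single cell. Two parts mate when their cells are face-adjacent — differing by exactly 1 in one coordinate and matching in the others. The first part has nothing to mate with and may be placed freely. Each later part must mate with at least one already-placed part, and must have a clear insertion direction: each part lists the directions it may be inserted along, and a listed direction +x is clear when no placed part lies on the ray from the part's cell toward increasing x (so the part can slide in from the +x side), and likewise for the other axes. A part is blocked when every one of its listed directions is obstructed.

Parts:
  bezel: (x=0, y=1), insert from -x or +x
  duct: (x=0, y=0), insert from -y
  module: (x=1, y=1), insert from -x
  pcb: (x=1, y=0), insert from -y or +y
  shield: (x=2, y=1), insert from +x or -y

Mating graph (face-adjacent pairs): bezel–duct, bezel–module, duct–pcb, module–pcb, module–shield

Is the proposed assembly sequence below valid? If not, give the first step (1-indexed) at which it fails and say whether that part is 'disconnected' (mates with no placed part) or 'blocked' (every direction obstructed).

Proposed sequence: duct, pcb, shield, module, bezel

1. duct@(0, 0) [-y clear] — {duct}
2. pcb@(1, 0) [-y clear] — {duct, pcb}
3. shield@(2, 1) — no placed neighbour ⇒ disconnected

Invalid at step 3 (disconnected)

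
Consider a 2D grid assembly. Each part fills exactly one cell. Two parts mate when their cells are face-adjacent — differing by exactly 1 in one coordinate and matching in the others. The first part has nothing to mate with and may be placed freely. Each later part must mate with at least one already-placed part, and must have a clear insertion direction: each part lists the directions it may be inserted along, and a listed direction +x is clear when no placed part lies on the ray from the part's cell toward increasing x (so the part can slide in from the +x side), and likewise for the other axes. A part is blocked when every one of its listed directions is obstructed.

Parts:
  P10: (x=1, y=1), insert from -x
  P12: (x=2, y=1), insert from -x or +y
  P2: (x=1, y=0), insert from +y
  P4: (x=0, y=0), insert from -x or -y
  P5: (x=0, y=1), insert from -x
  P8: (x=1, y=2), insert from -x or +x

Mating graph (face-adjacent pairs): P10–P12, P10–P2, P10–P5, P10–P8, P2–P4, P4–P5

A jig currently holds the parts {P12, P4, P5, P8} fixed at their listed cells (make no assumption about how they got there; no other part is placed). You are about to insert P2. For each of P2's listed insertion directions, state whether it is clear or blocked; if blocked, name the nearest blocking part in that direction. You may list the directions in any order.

+y: nearest on ray is P8@(1, 2) ⇒ blocked

+y: blocked by P8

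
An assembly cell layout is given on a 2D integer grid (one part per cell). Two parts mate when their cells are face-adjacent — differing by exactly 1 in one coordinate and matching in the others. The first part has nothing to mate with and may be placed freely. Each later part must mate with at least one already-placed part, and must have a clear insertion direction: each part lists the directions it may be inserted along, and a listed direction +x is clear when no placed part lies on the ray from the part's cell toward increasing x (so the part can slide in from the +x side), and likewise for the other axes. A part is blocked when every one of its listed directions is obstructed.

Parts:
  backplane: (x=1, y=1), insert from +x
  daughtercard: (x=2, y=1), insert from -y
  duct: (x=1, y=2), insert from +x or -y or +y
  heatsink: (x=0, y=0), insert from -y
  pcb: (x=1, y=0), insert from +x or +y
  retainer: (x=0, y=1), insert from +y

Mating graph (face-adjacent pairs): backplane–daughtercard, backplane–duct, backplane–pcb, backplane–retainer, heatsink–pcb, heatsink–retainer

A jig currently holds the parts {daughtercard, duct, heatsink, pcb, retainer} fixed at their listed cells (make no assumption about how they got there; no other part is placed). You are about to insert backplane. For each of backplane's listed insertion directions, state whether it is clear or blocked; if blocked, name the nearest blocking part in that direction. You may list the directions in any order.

+x: nearest on ray is daughtercard@(2, 1) ⇒ blocked

+x: blocked by daughtercard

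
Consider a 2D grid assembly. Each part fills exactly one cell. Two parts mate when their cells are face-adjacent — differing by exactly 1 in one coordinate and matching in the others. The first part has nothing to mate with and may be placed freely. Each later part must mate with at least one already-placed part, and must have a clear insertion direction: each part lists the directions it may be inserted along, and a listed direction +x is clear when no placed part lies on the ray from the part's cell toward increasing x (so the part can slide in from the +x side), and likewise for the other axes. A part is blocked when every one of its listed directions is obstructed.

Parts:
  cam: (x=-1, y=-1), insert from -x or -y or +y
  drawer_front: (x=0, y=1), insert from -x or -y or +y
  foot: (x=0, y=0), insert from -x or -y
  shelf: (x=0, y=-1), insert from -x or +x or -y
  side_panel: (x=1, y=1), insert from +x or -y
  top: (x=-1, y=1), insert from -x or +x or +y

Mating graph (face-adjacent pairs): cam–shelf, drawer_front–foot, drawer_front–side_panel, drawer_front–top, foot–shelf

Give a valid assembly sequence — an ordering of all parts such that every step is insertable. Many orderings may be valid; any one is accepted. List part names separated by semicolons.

drawer_front; foot; side_panel; top; shelf; cam

1. drawer_front@(0, 1) [-x clear] — {drawer_front}
2. foot@(0, 0) [-x clear] — {drawer_front, foot}
3. side_panel@(1, 1) [+x clear] — {drawer_front, foot, side_panel}
4. top@(-1, 1) [-x clear] — {drawer_front, foot, side_panel, top}
5. shelf@(0, -1) [-x clear] — {drawer_front, foot, shelf, side_panel, top}
6. cam@(-1, -1) [-x clear] — {cam, drawer_front, foot, shelf, side_panel, top}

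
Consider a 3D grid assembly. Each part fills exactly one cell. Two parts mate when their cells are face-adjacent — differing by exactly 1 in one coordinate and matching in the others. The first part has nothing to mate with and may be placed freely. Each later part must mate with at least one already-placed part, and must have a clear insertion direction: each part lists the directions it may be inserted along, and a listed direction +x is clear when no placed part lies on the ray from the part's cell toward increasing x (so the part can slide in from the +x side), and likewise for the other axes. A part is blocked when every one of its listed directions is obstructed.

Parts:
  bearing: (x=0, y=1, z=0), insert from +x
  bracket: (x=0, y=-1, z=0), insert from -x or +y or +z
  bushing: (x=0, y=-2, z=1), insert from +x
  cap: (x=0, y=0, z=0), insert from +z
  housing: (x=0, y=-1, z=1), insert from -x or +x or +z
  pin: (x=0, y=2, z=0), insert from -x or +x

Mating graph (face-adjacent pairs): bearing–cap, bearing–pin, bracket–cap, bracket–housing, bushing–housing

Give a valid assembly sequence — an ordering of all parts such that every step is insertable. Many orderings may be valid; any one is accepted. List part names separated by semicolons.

1. pin@(0, 2, 0) [-x clear] — {pin}
2. bearing@(0, 1, 0) [+x clear] — {bearing, pin}
3. cap@(0, 0, 0) [+z clear] — {bearing, cap, pin}
4. bracket@(0, -1, 0) [-x clear] — {bearing, bracket, cap, pin}
5. housing@(0, -1, 1) [-x clear] — {bearing, bracket, cap, housing, pin}
6. bushing@(0, -2, 1) [+x clear] — {bearing, bracket, bushing, cap, housing, pin}

pin; bearing; cap; bracket; housing; bushing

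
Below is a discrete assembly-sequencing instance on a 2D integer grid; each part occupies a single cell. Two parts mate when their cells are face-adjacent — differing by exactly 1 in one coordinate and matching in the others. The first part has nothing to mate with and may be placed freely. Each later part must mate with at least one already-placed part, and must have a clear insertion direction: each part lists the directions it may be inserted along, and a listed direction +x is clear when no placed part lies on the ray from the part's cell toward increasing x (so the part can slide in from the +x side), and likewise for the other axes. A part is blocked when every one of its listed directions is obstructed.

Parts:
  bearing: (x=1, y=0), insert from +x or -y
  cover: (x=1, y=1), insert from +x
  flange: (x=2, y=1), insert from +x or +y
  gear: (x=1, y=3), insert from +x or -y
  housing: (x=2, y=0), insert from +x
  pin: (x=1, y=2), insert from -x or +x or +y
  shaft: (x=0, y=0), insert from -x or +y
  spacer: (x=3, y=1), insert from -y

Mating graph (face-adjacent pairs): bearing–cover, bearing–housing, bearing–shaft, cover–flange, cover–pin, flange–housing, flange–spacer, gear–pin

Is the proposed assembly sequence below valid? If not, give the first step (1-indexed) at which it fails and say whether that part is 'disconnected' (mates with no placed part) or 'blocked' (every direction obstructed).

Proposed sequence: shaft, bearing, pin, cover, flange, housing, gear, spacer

1. shaft@(0, 0) [-x clear] — {shaft}
2. bearing@(1, 0) [+x clear] — {bearing, shaft}
3. pin@(1, 2) — no placed neighbour ⇒ disconnected

Invalid at step 3 (disconnected)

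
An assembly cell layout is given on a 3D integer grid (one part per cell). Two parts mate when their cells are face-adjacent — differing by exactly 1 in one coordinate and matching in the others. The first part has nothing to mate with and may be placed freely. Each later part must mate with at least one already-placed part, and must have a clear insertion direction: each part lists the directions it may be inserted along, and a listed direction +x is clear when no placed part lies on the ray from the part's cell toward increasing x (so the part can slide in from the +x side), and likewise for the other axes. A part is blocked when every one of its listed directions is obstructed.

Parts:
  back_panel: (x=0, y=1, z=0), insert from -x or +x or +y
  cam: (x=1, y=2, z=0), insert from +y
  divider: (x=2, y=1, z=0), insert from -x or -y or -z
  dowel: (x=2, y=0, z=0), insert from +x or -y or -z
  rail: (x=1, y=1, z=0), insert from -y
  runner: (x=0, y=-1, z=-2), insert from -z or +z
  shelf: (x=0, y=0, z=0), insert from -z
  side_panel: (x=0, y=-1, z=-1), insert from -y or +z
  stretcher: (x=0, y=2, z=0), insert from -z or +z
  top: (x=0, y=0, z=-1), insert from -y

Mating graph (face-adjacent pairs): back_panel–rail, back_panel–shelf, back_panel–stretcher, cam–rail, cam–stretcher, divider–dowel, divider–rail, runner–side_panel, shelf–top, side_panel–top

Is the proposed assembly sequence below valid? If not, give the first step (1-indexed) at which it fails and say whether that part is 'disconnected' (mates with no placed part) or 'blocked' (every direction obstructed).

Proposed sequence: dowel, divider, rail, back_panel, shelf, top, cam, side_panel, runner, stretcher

1. dowel@(2, 0, 0) [+x clear] — {dowel}
2. divider@(2, 1, 0) [-x clear] — {divider, dowel}
3. rail@(1, 1, 0) [-y clear] — {divider, dowel, rail}
4. back_panel@(0, 1, 0) [-x clear] — {back_panel, divider, dowel, rail}
5. shelf@(0, 0, 0) [-z clear] — {back_panel, divider, dowel, rail, shelf}
6. top@(0, 0, -1) [-y clear] — {back_panel, divider, dowel, rail, shelf, top}
7. cam@(1, 2, 0) [+y clear] — {back_panel, cam, divider, dowel, rail, shelf, top}
8. side_panel@(0, -1, -1) [-y clear] — {back_panel, cam, divider, dowel, rail, shelf, side_panel, top}
9. runner@(0, -1, -2) [-z clear] — {back_panel, cam, divider, dowel, rail, runner, shelf, side_panel, top}
10. stretcher@(0, 2, 0) [-z clear] — {back_panel, cam, divider, dowel, rail, runner, shelf, side_panel, stretcher, top}

Valid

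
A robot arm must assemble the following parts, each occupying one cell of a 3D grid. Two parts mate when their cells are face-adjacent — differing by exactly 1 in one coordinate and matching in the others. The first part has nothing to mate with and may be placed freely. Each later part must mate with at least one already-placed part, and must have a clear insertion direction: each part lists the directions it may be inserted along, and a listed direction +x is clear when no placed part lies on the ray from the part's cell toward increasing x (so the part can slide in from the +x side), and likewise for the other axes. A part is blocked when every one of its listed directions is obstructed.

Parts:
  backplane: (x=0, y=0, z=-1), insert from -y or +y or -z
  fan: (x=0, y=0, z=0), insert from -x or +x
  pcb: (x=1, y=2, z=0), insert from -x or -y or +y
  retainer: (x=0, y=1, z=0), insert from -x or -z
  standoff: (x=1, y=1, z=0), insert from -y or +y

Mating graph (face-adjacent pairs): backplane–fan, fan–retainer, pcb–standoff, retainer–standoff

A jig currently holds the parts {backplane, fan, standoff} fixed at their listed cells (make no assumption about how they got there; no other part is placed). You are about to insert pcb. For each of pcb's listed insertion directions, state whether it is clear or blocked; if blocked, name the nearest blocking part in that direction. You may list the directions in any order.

-x: ray from pcb(1, 2, 0) has no placed part ⇒ clear
-y: nearest on ray is standoff@(1, 1, 0) ⇒ blocked
+y: ray from pcb(1, 2, 0) has no placed part ⇒ clear

+y: clear; -x: clear; -y: blocked by standoff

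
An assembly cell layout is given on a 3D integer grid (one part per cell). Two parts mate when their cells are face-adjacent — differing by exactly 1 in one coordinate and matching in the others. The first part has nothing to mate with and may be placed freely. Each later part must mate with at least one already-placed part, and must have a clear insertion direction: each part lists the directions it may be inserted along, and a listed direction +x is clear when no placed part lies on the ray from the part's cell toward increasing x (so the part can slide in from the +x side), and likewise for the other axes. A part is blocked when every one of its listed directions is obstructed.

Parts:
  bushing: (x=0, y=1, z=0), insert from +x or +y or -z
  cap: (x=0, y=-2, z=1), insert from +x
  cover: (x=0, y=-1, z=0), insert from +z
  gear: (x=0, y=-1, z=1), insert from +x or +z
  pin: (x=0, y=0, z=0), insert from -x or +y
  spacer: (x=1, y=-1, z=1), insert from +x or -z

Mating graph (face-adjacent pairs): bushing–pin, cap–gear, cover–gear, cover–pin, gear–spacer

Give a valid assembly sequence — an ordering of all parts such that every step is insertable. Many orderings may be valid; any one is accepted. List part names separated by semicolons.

1. pin@(0, 0, 0) [-x clear] — {pin}
2. bushing@(0, 1, 0) [+x clear] — {bushing, pin}
3. cover@(0, -1, 0) [+z clear] — {bushing, cover, pin}
4. gear@(0, -1, 1) [+x clear] — {bushing, cover, gear, pin}
5. cap@(0, -2, 1) [+x clear] — {bushing, cap, cover, gear, pin}
6. spacer@(1, -1, 1) [+x clear] — {bushing, cap, cover, gear, pin, spacer}

pin; bushing; cover; gear; cap; spacer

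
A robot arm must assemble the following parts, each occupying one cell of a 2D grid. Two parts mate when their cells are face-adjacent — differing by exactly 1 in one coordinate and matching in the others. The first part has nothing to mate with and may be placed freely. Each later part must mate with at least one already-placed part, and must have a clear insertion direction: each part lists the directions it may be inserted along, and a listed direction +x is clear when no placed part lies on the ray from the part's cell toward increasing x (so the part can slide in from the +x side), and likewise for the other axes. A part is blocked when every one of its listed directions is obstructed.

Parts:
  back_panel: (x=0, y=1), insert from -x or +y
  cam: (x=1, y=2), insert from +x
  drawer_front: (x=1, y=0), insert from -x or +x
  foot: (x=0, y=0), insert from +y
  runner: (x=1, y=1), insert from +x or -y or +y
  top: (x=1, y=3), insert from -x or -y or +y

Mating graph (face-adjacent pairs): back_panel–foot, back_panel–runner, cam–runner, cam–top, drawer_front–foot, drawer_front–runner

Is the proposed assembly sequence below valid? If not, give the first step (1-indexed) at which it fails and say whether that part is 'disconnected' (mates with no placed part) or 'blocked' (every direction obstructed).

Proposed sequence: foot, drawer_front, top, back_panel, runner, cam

Invalid at step 3 (disconnected)

1. foot@(0, 0) [+y clear] — {foot}
2. drawer_front@(1, 0) [+x clear] — {drawer_front, foot}
3. top@(1, 3) — no placed neighbour ⇒ disconnected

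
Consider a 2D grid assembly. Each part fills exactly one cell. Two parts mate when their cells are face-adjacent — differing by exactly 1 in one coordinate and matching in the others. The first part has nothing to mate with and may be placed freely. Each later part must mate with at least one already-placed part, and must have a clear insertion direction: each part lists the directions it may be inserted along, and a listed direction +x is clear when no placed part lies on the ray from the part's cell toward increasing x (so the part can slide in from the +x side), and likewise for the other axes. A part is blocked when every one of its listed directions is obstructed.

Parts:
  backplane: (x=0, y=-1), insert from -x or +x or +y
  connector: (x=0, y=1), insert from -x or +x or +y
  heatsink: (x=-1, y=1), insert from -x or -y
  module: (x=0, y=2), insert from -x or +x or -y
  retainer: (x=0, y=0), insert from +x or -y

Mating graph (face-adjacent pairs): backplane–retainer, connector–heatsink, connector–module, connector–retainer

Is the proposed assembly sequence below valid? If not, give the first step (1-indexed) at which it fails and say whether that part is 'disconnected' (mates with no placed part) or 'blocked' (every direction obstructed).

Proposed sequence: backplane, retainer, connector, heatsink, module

1. backplane@(0, -1) [-x clear] — {backplane}
2. retainer@(0, 0) [+x clear] — {backplane, retainer}
3. connector@(0, 1) [-x clear] — {backplane, connector, retainer}
4. heatsink@(-1, 1) [-x clear] — {backplane, connector, heatsink, retainer}
5. module@(0, 2) [-x clear] — {backplane, connector, heatsink, module, retainer}

Valid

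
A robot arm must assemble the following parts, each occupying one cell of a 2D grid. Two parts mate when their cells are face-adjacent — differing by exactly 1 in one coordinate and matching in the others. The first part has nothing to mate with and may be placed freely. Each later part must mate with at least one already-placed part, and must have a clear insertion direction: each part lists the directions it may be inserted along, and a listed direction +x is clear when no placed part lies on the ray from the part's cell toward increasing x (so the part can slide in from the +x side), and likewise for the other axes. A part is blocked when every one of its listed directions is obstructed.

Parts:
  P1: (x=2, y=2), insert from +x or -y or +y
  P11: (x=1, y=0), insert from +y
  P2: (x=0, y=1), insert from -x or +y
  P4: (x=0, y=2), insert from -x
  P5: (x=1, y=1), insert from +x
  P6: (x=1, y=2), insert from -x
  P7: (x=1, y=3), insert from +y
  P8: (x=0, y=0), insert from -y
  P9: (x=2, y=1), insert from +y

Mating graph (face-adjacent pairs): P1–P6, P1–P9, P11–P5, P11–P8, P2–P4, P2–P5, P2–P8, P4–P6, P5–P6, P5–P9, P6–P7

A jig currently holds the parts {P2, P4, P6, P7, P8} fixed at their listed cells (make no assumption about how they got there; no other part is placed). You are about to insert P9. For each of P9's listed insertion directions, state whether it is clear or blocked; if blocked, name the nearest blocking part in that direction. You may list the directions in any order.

+y: clear

+y: ray from P9(2, 1) has no placed part ⇒ clear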